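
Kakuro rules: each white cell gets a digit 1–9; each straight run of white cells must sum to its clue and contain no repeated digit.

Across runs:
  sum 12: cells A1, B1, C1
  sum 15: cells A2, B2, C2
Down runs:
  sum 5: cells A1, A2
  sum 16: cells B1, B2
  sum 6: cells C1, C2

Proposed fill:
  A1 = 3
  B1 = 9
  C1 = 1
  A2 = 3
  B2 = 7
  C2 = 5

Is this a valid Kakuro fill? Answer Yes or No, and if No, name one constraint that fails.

No — the across run A1–C1 sums to 13, not 12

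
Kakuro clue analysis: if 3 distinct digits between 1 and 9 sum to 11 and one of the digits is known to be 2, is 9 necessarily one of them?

Counterexample: {1,2,8} sums to 11 under that restriction without using 9.

No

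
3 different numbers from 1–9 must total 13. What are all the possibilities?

{1,3,9}; {1,4,8}; {1,5,7}; {2,3,8}; {2,4,7}; {2,5,6}; {3,4,6}

3 distinct digits from 1–9 sum between 6 and 24.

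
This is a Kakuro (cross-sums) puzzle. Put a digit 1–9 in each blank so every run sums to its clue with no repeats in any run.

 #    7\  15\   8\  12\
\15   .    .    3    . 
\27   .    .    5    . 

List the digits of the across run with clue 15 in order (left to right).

1 6 3 5

Given what's placed, R2C1 must be 6 to fit the 27 across and 7 down.
R1C1 = 7 − 6 = 1 completes the 7 down.
Nothing is forced directly, so branch on R2C2, whose candidates are 7 or 9. If R2C2 = 7: then R1C2 would have to be in {2,4,5,6,7,9} for the 15 across but in {8} for the 15 down — contradiction. So R2C2 = 9.
R1C2 = 15 − 9 = 6 completes the 15 down.
R1C4 = 15 − 10 = 5 completes the 15 across.
R2C4 = 27 − 20 = 7 completes the 27 across.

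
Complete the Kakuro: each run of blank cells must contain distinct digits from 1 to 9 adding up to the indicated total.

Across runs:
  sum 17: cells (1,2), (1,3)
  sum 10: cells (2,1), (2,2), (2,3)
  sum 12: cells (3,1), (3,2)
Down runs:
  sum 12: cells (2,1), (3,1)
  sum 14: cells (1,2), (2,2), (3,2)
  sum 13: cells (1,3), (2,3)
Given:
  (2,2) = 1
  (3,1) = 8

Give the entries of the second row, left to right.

17 in 2 cells must be {8,9}.
(2,1) = 12 − 8 = 4 completes the 12 down.
(2,3) = 10 − 5 = 5 completes the 10 across.
(3,2) = 12 − 8 = 4 completes the 12 across.
(1,2) = 14 − 5 = 9 completes the 14 down.
(1,3) = 17 − 9 = 8 completes the 17 across.

4, 1, 5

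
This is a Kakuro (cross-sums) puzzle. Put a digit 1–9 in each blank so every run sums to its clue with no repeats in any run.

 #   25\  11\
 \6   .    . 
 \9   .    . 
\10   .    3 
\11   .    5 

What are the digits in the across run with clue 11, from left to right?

6 5

11 in 4 cells must be {1,2,3,5}.
R3C1 = 10 − 3 = 7 completes the 10 across.
R4C1 = 11 − 5 = 6 completes the 11 across.
R1C1 = 4: the only remaining digit allowed by both the 6 across and the 25 down.
R1C2 = 6 − 4 = 2 completes the 6 across.
R2C1 = 25 − 17 = 8 completes the 25 down.
R2C2 = 9 − 8 = 1 completes the 9 across.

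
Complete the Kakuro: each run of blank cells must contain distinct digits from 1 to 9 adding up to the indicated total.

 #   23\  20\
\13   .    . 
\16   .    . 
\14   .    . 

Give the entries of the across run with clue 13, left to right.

16 in 2 cells must be {7,9}; 23 in 3 cells must be {6,8,9}.
The 16 across and the 23 down share only 9, so R2C1 = 9.
R2C2 = 16 − 9 = 7 completes the 16 across.
Nothing is forced directly, so branch on R1C1, whose candidates are 6 or 8. If R1C1 = 6: then R1C2 would have to be in {7} for the 13 across but in {4,5,8,9} for the 20 down — contradiction. So R1C1 = 8.
R1C2 = 13 − 8 = 5 completes the 13 across.
R3C1 = 23 − 17 = 6 completes the 23 down.
R3C2 = 14 − 6 = 8 completes the 14 across.

8 5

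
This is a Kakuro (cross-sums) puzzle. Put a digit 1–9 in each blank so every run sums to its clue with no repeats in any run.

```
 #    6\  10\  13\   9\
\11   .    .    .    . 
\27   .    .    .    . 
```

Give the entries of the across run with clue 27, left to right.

4, 9, 8, 6

11 in 4 cells must be {1,2,3,5}.
Only 5 fits R1C3 under both its across sum 11 and down sum 13.
R2C3 = 13 − 5 = 8 completes the 13 down.
Given what's placed, R2C1 must be 4 to fit the 27 across and 6 down.
R2C4 = 6: the only remaining digit allowed by both the 27 across and the 9 down.
R1C1 = 6 − 4 = 2 completes the 6 down.
R1C4 = 9 − 6 = 3 completes the 9 down.
R2C2 = 27 − 18 = 9 completes the 27 across.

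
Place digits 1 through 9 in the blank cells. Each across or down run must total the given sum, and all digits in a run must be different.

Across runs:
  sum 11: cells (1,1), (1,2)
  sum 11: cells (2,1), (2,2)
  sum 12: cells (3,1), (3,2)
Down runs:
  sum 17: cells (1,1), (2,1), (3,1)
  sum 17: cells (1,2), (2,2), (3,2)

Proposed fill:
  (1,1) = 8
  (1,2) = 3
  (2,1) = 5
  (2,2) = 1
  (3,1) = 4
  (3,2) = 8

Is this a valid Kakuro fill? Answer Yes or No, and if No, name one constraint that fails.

No — the across run (2,1)–(2,2) sums to 6, not 11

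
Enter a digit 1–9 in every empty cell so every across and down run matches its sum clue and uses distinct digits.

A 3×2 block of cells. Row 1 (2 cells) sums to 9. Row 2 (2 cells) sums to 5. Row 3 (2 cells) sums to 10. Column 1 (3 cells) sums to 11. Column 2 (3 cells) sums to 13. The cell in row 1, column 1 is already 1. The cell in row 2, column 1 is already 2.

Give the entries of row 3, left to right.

(1,2) = 9 − 1 = 8 completes the 9 across.
(2,2) = 5 − 2 = 3 completes the 5 across.
(3,1) = 11 − 3 = 8 completes the 11 down.
(3,2) = 10 − 8 = 2 completes the 10 across.

8 2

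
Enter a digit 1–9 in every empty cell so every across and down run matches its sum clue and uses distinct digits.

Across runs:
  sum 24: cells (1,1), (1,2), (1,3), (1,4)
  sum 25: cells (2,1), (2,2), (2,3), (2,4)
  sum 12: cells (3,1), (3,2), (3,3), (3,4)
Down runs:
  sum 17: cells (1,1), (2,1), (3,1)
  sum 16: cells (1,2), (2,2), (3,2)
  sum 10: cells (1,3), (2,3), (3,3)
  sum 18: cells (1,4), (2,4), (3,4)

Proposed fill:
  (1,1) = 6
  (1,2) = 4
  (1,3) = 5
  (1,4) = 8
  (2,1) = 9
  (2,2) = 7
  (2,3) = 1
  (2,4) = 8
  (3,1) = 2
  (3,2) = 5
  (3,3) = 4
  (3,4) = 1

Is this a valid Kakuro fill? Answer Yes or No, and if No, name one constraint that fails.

No — the across run (1,1)–(1,4) sums to 23, not 24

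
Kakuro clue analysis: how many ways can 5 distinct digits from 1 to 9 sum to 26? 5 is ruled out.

5

5 distinct digits from 1–9 sum between 15 and 35.
Dropping sets that contain 5.
Enumerating: {1,2,6,8,9}, {1,3,6,7,9}, {1,4,6,7,8}, {2,3,4,8,9}, {2,3,6,7,8}.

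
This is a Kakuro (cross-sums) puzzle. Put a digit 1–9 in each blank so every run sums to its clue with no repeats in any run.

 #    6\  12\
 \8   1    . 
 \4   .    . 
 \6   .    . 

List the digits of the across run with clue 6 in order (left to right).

2, 4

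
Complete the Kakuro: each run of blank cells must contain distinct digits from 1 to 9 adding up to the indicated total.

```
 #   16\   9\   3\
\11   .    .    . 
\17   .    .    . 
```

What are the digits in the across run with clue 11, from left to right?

16 in 2 cells must be {7,9}; 3 in 2 cells must be {1,2}.
The 11 across and the 16 down share only 7, so R1C1 = 7.
Given what's placed, R1C3 must be 1 to fit the 11 across and 3 down.
R2C1 = 16 − 7 = 9 completes the 16 down.
R2C3 = 3 − 1 = 2 completes the 3 down.
R1C2 = 11 − 8 = 3 completes the 11 across.
R2C2 = 17 − 11 = 6 completes the 17 across.

7 3 1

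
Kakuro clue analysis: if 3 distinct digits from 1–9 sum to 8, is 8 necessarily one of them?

Counterexample: {1,2,5} sums to 8 without using 8.

No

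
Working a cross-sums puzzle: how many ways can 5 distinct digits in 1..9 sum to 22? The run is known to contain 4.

6

5 distinct digits from 1–9 sum between 15 and 35.
Keeping only sets containing 4.
Enumerating: {1,2,4,6,9}, {1,2,4,7,8}, {1,3,4,5,9}, {1,3,4,6,8}, {2,3,4,5,8}, {2,3,4,6,7}.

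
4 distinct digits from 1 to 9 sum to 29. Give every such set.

{5,7,8,9}

4 distinct digits from 1–9 sum between 10 and 30.
Only one set works: {5,7,8,9}.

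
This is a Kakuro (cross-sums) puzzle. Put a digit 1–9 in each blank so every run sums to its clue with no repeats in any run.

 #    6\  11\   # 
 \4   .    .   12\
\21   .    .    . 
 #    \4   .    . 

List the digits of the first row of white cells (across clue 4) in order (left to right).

1 3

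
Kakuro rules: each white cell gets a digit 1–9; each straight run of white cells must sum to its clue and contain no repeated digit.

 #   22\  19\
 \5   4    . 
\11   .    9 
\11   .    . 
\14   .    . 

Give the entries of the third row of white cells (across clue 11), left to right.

7, 4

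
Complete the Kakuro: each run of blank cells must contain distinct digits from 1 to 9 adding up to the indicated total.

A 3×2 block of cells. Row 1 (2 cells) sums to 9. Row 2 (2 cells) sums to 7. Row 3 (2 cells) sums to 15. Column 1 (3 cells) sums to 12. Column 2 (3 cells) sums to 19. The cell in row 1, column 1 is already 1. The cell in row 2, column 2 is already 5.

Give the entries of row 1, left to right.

1 8

(1,2) = 9 − 1 = 8 completes the 9 across.
(2,1) = 7 − 5 = 2 completes the 7 across.
(3,1) = 12 − 3 = 9 completes the 12 down.
(3,2) = 15 − 9 = 6 completes the 15 across.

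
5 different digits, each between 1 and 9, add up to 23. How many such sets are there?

5 distinct digits from 1–9 sum between 15 and 35.

11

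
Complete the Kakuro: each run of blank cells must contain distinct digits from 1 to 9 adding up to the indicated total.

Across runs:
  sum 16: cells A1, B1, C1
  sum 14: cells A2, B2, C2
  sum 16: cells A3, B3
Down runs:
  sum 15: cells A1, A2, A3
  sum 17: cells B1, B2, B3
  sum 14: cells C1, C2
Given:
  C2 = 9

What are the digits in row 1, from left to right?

2, 9, 5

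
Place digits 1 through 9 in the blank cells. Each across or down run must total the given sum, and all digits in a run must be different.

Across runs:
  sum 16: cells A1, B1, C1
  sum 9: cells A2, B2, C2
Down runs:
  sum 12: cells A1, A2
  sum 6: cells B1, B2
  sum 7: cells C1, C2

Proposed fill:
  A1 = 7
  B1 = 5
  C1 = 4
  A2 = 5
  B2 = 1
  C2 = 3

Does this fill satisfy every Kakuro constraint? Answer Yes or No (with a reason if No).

Yes

Across: 7+5+4=16; 5+1+3=9. Down: 7+5=12; 5+1=6; 4+3=7. No digit repeats within any run.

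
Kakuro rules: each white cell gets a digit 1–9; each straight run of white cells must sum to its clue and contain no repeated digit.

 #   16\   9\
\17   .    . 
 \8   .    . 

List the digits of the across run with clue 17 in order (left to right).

9 8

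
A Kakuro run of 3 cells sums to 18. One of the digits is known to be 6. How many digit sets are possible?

3

3 distinct digits from 1–9 sum between 6 and 24.
Keeping only sets containing 6.
Enumerating: {3,6,9}, {4,6,8}, {5,6,7}.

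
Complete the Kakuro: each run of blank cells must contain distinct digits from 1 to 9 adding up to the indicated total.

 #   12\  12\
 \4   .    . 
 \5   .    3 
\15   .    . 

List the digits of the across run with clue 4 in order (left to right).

3, 1

4 in 2 cells must be {1,3}.
Given what's placed, R1C2 must be 1 to fit the 4 across and 12 down.
R2C1 = 5 − 3 = 2 completes the 5 across.
R3C2 = 12 − 4 = 8 completes the 12 down.
R1C1 = 4 − 1 = 3 completes the 4 across.
R3C1 = 15 − 8 = 7 completes the 15 across.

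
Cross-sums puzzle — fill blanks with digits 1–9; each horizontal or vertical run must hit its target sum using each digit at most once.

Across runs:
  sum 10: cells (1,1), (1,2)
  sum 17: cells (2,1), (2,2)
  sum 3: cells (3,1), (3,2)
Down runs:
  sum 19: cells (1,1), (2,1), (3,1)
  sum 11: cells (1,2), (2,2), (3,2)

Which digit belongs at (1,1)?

8

17 in 2 cells must be {8,9}; 3 in 2 cells must be {1,2}.
The 17 across and the 11 down share only 8, so (2,2) = 8.
The 3 across and the 19 down share only 2, so (3,1) = 2.
(3,2) = 3 − 2 = 1 completes the 3 across.
(1,2) = 11 − 9 = 2 completes the 11 down.
(2,1) = 17 − 8 = 9 completes the 17 across.
(1,1) = 10 − 2 = 8 completes the 10 across.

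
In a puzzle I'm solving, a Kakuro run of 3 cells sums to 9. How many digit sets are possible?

3 distinct digits from 1–9 sum between 6 and 24.
Enumerating: {1,2,6}, {1,3,5}, {2,3,4}.

3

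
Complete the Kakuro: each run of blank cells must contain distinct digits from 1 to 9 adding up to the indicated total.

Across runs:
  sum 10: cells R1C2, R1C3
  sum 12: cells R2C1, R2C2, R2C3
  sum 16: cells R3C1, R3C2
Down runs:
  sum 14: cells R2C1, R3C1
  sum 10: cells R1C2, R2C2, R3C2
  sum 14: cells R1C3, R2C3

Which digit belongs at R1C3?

16 in 2 cells must be {7,9}.
The 16 across and the 14 down share only 9, so R3C1 = 9.
R3C2 = 16 − 9 = 7 completes the 16 across.
R2C1 = 14 − 9 = 5 completes the 14 down.
R2C2 = 1: the only remaining digit allowed by both the 12 across and the 10 down.
R2C3 = 12 − 6 = 6 completes the 12 across.
R1C2 = 10 − 8 = 2 completes the 10 down.
R1C3 = 10 − 2 = 8 completes the 10 across.

8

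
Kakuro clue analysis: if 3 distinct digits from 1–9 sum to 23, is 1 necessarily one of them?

No

The only way to make 23 from 3 distinct digits is {6,8,9}, which does not contain 1.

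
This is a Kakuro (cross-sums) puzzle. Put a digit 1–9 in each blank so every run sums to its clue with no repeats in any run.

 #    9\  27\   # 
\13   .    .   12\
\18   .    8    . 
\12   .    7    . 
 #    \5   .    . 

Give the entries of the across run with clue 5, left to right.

3, 2

Given what's placed, R1C2 must be 9 to fit the 13 across and 27 down.
R4C2 = 27 − 24 = 3 completes the 27 down.
R4C3 = 5 − 3 = 2 completes the 5 across.
R1C1 = 13 − 9 = 4 completes the 13 across.
Given what's placed, R2C1 must be 3 to fit the 18 across and 9 down.
R2C3 = 18 − 11 = 7 completes the 18 across.
R3C1 = 9 − 7 = 2 completes the 9 down.
R3C3 = 12 − 9 = 3 completes the 12 across.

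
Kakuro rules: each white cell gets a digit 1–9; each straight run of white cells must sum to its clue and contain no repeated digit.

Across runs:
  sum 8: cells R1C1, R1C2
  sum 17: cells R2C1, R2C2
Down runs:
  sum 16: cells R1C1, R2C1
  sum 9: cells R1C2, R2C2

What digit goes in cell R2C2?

8

17 in 2 cells must be {8,9}; 16 in 2 cells must be {7,9}.
The 8 across and the 16 down share only 7, so R1C1 = 7.
R1C2 = 8 − 7 = 1 completes the 8 across.
R2C1 = 16 − 7 = 9 completes the 16 down.
R2C2 = 17 − 9 = 8 completes the 17 across.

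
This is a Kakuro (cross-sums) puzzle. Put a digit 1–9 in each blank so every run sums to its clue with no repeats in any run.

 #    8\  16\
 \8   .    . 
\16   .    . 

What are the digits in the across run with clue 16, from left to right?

16 in 2 cells must be {7,9}.
The 8 across and the 16 down share only 7, so R1C2 = 7.
The 16 across and the 8 down share only 7, so R2C1 = 7.
R2C2 = 16 − 7 = 9 completes the 16 across.
R1C1 = 8 − 7 = 1 completes the 8 across.

7 9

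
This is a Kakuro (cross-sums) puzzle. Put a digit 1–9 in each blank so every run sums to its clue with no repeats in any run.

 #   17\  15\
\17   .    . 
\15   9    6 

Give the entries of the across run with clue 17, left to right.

8 9

17 in 2 cells must be {8,9}.
R1C1 = 17 − 9 = 8 completes the 17 down.
R1C2 = 17 − 8 = 9 completes the 17 across.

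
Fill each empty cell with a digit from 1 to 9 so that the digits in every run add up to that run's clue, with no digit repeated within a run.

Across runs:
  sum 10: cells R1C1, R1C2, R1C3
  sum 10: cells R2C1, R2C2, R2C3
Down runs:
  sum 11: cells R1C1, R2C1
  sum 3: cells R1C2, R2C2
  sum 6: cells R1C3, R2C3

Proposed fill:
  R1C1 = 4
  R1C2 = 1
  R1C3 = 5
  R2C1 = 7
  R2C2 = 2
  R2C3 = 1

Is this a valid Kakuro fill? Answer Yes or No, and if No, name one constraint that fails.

Yes

Across: 4+1+5=10; 7+2+1=10. Down: 4+7=11; 1+2=3; 5+1=6. No digit repeats within any run.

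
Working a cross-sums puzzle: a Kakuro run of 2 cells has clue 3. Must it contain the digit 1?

The only way to make 3 from 2 distinct digits is {1,2}, which contains 1.

Yes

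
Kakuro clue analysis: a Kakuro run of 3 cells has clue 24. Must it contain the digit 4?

No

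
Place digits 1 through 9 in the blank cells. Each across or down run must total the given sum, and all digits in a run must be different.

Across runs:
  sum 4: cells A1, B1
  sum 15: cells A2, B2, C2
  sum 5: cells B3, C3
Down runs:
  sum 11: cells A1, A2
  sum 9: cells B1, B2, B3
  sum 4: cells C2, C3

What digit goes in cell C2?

1

4 in 2 cells must be {1,3}.
The 4 across and the 11 down share only 3, so A1 = 3.
B1 = 4 − 3 = 1 completes the 4 across.
A2 = 11 − 3 = 8 completes the 11 down.
No cell is forced outright now. C2 can only be 1 or 3 (the digits allowed by both its 15 across and its 4 down). If C2 = 3: then B2 would have to be in {4} for the 15 across but in {2,3,5,6} for the 9 down — contradiction. So C2 = 1.
B2 = 15 − 9 = 6 completes the 15 across.
B3 = 9 − 7 = 2 completes the 9 down.
C3 = 5 − 2 = 3 completes the 5 across.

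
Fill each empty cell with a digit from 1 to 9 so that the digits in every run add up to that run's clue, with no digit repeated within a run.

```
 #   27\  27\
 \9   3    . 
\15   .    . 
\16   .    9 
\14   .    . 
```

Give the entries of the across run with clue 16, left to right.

16 in 2 cells must be {7,9}.
R1C2 = 9 − 3 = 6 completes the 9 across.
R3C1 = 16 − 9 = 7 completes the 16 across.
No cell is forced outright now. R2C1 can only be 8 or 9 (the digits allowed by both its 15 across and its 27 down). If R2C1 = 9: then R2C2 would have to be in {6} for the 15 across but in {4,5,7,8} for the 27 down — contradiction. So R2C1 = 8.
R2C2 = 15 − 8 = 7 completes the 15 across.
R4C1 = 27 − 18 = 9 completes the 27 down.
R4C2 = 14 − 9 = 5 completes the 14 across.

7 9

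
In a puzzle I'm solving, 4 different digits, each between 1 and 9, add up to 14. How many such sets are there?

5

4 distinct digits from 1–9 sum between 10 and 30.
Enumerating: {1,2,3,8}, {1,2,4,7}, {1,2,5,6}, {1,3,4,6}, {2,3,4,5}.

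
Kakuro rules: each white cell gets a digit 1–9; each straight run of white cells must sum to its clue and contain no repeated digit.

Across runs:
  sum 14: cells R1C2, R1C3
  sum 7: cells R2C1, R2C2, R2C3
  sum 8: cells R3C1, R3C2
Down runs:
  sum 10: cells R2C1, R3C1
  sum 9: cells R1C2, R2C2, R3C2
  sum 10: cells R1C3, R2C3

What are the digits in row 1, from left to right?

6, 8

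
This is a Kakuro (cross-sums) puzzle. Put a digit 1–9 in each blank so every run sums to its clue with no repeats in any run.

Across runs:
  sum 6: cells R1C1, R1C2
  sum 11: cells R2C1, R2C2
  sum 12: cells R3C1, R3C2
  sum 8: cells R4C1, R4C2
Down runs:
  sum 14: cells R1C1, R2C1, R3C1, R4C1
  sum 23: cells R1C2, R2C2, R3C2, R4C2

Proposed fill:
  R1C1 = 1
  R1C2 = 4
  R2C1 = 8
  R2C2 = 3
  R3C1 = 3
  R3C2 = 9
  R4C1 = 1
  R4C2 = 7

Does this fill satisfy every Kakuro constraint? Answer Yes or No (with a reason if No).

No — the down run R1C1–R4C1 sums to 13, not 14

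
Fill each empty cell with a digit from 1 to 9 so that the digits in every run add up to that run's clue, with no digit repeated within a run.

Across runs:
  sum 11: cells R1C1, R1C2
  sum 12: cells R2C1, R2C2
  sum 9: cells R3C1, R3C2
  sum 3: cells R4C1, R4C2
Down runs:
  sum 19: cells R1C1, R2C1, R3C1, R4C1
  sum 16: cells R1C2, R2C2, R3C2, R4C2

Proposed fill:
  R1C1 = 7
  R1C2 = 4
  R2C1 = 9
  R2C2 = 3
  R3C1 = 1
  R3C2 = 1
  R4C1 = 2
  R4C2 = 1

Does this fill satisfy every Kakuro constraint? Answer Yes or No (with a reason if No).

No — the down run R1C2–R4C2 sums to 9, not 16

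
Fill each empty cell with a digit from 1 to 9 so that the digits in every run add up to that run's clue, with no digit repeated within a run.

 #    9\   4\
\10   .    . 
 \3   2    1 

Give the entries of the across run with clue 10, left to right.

3 in 2 cells must be {1,2}; 4 in 2 cells must be {1,3}.
R1C1 = 9 − 2 = 7 completes the 9 down.
R1C2 = 10 − 7 = 3 completes the 10 across.

7, 3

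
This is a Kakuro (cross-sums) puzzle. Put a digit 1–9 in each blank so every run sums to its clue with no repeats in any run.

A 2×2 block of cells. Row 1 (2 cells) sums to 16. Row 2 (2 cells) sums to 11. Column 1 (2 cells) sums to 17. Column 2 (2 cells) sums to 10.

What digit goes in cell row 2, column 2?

3

16 in 2 cells must be {7,9}; 17 in 2 cells must be {8,9}.
The 16 across and the 17 down share only 9, so (1,1) = 9.
(1,2) = 16 − 9 = 7 completes the 16 across.
(2,1) = 17 − 9 = 8 completes the 17 down.
(2,2) = 11 − 8 = 3 completes the 11 across.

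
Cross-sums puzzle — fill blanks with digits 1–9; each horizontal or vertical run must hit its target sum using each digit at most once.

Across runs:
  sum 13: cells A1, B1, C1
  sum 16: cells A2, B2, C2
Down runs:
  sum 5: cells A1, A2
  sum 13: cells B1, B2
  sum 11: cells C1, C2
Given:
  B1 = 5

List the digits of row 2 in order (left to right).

3 8 5

B2 = 13 − 5 = 8 completes the 13 down.
Nothing is forced directly, so branch on A1, whose candidates are 1 or 2. If A1 = 1: that forces C1 = 7, after which A2 would have to be in {1,2,3,5,6,7} for the 16 across but in {4} for the 5 down — contradiction. So A1 = 2.
C1 = 13 − 7 = 6 completes the 13 across.
A2 = 5 − 2 = 3 completes the 5 down.
C2 = 16 − 11 = 5 completes the 16 across.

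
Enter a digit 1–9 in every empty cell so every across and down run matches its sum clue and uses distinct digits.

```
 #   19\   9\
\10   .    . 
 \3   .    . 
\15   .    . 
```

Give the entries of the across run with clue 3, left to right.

3 in 2 cells must be {1,2}.
The 3 across and the 19 down share only 2, so R2C1 = 2.
R2C2 = 3 − 2 = 1 completes the 3 across.
Given what's placed, R3C2 must be 6 to fit the 15 across and 9 down.
R1C2 = 9 − 7 = 2 completes the 9 down.
R3C1 = 15 − 6 = 9 completes the 15 across.
R1C1 = 10 − 2 = 8 completes the 10 across.

2 1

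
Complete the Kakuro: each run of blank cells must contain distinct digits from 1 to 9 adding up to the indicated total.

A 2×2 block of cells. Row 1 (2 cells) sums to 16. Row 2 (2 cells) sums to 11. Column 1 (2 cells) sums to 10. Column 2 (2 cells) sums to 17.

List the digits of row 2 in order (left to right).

3 8

16 in 2 cells must be {7,9}; 17 in 2 cells must be {8,9}.
The 16 across and the 17 down share only 9, so (1,2) = 9.
(2,2) = 17 − 9 = 8 completes the 17 down.
(1,1) = 16 − 9 = 7 completes the 16 across.
(2,1) = 11 − 8 = 3 completes the 11 across.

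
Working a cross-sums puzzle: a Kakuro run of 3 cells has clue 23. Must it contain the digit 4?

No

The only way to make 23 from 3 distinct digits is {6,8,9}, which does not contain 4.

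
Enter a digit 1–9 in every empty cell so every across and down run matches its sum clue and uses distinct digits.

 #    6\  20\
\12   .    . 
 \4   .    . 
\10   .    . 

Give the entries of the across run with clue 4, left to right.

1, 3

4 in 2 cells must be {1,3}; 6 in 3 cells must be {1,2,3}.
The 12 across and the 6 down share only 3, so R1C1 = 3.
R1C2 = 12 − 3 = 9 completes the 12 across.
Given what's placed, R2C1 must be 1 to fit the 4 across and 6 down.
R2C2 = 4 − 1 = 3 completes the 4 across.
R3C1 = 6 − 4 = 2 completes the 6 down.
R3C2 = 10 − 2 = 8 completes the 10 across.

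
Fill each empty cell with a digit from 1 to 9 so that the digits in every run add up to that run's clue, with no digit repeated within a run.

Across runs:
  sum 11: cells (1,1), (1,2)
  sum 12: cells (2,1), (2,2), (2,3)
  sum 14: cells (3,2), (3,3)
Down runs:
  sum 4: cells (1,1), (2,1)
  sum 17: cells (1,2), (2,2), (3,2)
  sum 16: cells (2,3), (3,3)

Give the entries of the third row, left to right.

4 in 2 cells must be {1,3}; 16 in 2 cells must be {7,9}.
The 11 across and the 4 down share only 3, so (1,1) = 3.
(1,2) = 11 − 3 = 8 completes the 11 across.
(2,1) = 4 − 3 = 1 completes the 4 down.
Intersecting the 14 across with the 16 down forces (3,3) = 9.
(2,3) = 16 − 9 = 7 completes the 16 down.
(3,2) = 14 − 9 = 5 completes the 14 across.
(2,2) = 12 − 8 = 4 completes the 12 across.

5 9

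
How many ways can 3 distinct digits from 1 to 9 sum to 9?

3

3 distinct digits from 1–9 sum between 6 and 24.
Enumerating: {1,2,6}, {1,3,5}, {2,3,4}.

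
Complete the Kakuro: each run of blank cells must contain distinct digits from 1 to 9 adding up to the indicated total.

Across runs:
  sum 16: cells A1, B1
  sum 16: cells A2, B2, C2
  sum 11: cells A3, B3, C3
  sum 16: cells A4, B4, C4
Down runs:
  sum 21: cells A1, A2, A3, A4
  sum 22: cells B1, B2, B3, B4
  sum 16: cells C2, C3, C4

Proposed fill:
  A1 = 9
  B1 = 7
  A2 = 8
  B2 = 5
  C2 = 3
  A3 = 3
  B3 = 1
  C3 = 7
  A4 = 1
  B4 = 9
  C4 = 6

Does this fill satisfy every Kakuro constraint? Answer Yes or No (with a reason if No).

Yes

Across: 9+7=16; 8+5+3=16; 3+1+7=11; 1+9+6=16. Down: 9+8+3+1=21; 7+5+1+9=22; 3+7+6=16. No digit repeats within any run.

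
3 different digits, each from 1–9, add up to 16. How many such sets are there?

8

3 distinct digits from 1–9 sum between 6 and 24.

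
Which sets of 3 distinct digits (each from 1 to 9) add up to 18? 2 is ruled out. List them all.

3 distinct digits from 1–9 sum between 6 and 24.
Dropping sets that contain 2.

{1,8,9}; {3,6,9}; {3,7,8}; {4,5,9}; {4,6,8}; {5,6,7}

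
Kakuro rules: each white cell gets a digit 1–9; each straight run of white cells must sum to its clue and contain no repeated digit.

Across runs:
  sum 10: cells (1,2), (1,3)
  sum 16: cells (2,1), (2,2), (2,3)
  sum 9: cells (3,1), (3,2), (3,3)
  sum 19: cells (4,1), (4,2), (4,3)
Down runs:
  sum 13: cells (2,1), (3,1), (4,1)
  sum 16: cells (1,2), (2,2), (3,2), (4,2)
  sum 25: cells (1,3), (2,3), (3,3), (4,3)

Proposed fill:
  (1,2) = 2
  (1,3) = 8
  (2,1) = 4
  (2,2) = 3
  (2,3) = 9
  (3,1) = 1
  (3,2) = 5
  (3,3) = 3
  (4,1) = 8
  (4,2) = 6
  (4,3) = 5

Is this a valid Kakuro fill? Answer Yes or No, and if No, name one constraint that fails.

Yes

Across: 2+8=10; 4+3+9=16; 1+5+3=9; 8+6+5=19. Down: 4+1+8=13; 2+3+5+6=16; 8+9+3+5=25. No digit repeats within any run.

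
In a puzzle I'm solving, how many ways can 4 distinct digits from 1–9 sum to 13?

3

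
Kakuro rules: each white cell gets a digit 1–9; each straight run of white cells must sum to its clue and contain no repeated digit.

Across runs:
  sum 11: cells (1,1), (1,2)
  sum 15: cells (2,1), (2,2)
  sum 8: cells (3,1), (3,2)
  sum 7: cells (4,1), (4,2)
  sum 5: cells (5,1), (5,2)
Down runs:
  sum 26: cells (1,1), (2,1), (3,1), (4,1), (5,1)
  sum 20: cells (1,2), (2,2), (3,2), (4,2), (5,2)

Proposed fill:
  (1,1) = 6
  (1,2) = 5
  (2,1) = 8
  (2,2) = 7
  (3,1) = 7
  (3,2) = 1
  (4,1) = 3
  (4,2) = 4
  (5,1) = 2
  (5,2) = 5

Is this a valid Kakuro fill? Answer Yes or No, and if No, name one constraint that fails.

No — the across run (5,1)–(5,2) sums to 7, not 5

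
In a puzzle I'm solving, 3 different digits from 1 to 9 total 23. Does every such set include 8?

The only way to make 23 from 3 distinct digits is {6,8,9}, which contains 8.

Yes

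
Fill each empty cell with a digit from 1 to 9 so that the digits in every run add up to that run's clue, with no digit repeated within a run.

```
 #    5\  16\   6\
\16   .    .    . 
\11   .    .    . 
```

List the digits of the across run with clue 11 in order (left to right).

3 7 1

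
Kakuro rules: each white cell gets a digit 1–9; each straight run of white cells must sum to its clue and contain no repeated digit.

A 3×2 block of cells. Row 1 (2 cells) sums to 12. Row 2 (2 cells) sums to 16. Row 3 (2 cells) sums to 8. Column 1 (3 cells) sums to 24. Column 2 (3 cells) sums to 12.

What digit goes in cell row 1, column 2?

16 in 2 cells must be {7,9}; 24 in 3 cells must be {7,8,9}.
The 8 across and the 24 down share only 7, so (3,1) = 7.
(3,2) = 8 − 7 = 1 completes the 8 across.
Given what's placed, (2,1) must be 9 to fit the 16 across and 24 down.
(2,2) = 16 − 9 = 7 completes the 16 across.
(1,1) = 24 − 16 = 8 completes the 24 down.
(1,2) = 12 − 8 = 4 completes the 12 across.

4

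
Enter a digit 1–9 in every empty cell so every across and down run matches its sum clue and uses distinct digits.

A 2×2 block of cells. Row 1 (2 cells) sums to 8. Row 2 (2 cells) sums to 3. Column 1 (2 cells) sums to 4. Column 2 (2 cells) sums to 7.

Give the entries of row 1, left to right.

3, 5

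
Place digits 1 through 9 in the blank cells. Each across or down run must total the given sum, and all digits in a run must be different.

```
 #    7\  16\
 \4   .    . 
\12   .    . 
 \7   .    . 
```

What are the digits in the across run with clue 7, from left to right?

4 in 2 cells must be {1,3}; 7 in 3 cells must be {1,2,4}.
The 4 across and the 7 down share only 1, so R1C1 = 1.
R1C2 = 4 − 1 = 3 completes the 4 across.
Given what's placed, R2C1 must be 4 to fit the 12 across and 7 down.
R2C2 = 12 − 4 = 8 completes the 12 across.
R3C1 = 7 − 5 = 2 completes the 7 down.
R3C2 = 7 − 2 = 5 completes the 7 across.

2 5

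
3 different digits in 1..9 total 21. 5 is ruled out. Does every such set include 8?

Yes

Every partition of 21 into 3 distinct digits under that restriction includes 8: {4,8,9}, {6,7,8}.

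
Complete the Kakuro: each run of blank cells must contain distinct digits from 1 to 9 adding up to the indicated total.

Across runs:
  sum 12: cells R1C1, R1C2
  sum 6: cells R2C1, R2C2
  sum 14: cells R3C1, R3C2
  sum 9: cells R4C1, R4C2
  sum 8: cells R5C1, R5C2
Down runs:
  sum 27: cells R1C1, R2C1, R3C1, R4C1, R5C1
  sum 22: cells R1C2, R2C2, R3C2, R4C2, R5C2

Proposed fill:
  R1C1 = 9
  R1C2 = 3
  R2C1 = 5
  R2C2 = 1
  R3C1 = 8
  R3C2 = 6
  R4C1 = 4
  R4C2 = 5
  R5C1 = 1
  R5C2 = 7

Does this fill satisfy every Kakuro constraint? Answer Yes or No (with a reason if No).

Yes

Across: 9+3=12; 5+1=6; 8+6=14; 4+5=9; 1+7=8. Down: 9+5+8+4+1=27; 3+1+6+5+7=22. No digit repeats within any run.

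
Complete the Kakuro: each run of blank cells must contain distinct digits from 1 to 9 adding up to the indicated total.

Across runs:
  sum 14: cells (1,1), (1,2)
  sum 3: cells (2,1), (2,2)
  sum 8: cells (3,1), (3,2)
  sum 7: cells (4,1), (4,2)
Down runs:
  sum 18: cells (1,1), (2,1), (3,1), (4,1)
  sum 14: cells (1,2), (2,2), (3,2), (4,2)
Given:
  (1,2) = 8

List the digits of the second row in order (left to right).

1 2

3 in 2 cells must be {1,2}.
(1,1) = 14 − 8 = 6 completes the 14 across.
No cell is forced outright now. (3,2) can only be 1 or 2 or 3 (the digits allowed by both its 8 across and its 14 down). If (3,2) = 2: that forces (2,2) = 1, after which (3,1) would have to be in {6} for the 8 across but in {1,2,3,4,5,7,8,9} for the 18 down — contradiction. If (3,2) = 3: that forces (3,1) = 5, after which (2,1) would have to be in {1,2} for the 3 across but in {3,4} for the 18 down — contradiction. So (3,2) = 1.
(2,2) = 2: the only remaining digit allowed by both the 3 across and the 14 down.
(3,1) = 8 − 1 = 7 completes the 8 across.
(4,2) = 14 − 11 = 3 completes the 14 down.
(2,1) = 3 − 2 = 1 completes the 3 across.
(4,1) = 7 − 3 = 4 completes the 7 across.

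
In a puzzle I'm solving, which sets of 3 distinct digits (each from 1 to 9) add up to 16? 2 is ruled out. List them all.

{1,6,9}; {1,7,8}; {3,4,9}; {3,5,8}; {3,6,7}; {4,5,7}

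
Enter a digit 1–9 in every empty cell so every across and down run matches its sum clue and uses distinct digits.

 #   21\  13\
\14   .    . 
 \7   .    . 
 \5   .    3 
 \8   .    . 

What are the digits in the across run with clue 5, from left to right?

R1C2 = 5: the only remaining digit allowed by both the 14 across and the 13 down.
R3C1 = 5 − 3 = 2 completes the 5 across.
R4C2 = 1: the only remaining digit allowed by both the 8 across and the 13 down.
R1C1 = 14 − 5 = 9 completes the 14 across.
R2C2 = 13 − 9 = 4 completes the 13 down.
R4C1 = 8 − 1 = 7 completes the 8 across.
R2C1 = 7 − 4 = 3 completes the 7 across.

2, 3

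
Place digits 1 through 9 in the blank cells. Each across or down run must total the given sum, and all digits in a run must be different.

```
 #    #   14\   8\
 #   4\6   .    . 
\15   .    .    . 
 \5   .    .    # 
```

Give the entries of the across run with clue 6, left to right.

4 2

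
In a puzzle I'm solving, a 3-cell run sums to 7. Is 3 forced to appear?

No

The only way to make 7 from 3 distinct digits is {1,2,4}, which does not contain 3.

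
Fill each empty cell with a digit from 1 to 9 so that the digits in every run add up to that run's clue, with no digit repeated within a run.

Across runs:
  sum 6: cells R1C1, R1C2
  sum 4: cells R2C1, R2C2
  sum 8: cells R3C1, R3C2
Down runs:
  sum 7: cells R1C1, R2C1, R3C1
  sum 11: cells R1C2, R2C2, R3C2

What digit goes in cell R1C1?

4

4 in 2 cells must be {1,3}; 7 in 3 cells must be {1,2,4}.
The 4 across and the 7 down share only 1, so R2C1 = 1.
R2C2 = 4 − 1 = 3 completes the 4 across.
Given what's placed, R3C1 must be 2 to fit the 8 across and 7 down.
R3C2 = 8 − 2 = 6 completes the 8 across.
R1C1 = 7 − 3 = 4 completes the 7 down.
R1C2 = 6 − 4 = 2 completes the 6 across.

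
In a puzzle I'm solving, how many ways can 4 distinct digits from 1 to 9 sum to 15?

4 distinct digits from 1–9 sum between 10 and 30.
Enumerating: {1,2,3,9}, {1,2,4,8}, {1,2,5,7}, {1,3,4,7}, {1,3,5,6}, {2,3,4,6}.

6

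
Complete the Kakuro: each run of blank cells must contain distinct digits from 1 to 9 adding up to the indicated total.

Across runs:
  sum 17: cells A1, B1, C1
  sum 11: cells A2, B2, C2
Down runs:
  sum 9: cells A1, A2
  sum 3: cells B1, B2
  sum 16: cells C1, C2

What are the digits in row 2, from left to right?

3 1 7

3 in 2 cells must be {1,2}; 16 in 2 cells must be {7,9}.
The 11 across and the 16 down share only 7, so C2 = 7.
C1 = 16 − 7 = 9 completes the 16 down.
Given what's placed, B2 must be 1 to fit the 11 across and 3 down.
B1 = 3 − 1 = 2 completes the 3 down.
A2 = 11 − 8 = 3 completes the 11 across.
A1 = 17 − 11 = 6 completes the 17 across.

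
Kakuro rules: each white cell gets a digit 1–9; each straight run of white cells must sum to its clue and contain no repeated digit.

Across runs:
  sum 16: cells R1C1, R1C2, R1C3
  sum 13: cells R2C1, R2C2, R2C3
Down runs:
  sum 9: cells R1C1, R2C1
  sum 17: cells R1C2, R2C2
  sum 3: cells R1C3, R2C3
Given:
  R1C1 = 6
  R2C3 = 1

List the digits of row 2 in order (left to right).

3 9 1

17 in 2 cells must be {8,9}; 3 in 2 cells must be {1,2}.
R1C3 = 3 − 1 = 2 completes the 3 down.
R2C1 = 9 − 6 = 3 completes the 9 down.
R2C2 = 13 − 4 = 9 completes the 13 across.
R1C2 = 16 − 8 = 8 completes the 16 across.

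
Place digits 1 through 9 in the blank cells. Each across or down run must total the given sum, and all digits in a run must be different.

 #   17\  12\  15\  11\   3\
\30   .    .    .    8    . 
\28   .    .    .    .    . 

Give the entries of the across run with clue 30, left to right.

9 5 6 8 2

17 in 2 cells must be {8,9}; 3 in 2 cells must be {1,2}.
Given what's placed, R1C1 must be 9 to fit the 30 across and 17 down.
R2C1 = 17 − 9 = 8 completes the 17 down.
R2C4 = 11 − 8 = 3 completes the 11 down.
No cell is forced outright now. R1C3 can only be 6 or 7 (the digits allowed by both its 30 across and its 15 down). If R1C3 = 7: then R2C3 would have to be in {1,2,4,6,7,9} for the 28 across but in {8} for the 15 down — contradiction. So R1C3 = 6.
R1C5 = 2: the only remaining digit allowed by both the 30 across and the 3 down.
R2C3 = 15 − 6 = 9 completes the 15 down.
R2C5 = 3 − 2 = 1 completes the 3 down.
R1C2 = 30 − 25 = 5 completes the 30 across.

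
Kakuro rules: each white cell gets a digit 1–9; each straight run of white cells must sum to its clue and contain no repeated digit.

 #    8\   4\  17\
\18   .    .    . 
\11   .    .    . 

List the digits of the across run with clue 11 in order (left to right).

4 in 2 cells must be {1,3}; 17 in 2 cells must be {8,9}.
The 11 across and the 17 down share only 8, so R2C3 = 8.
R1C3 = 17 − 8 = 9 completes the 17 down.
Given what's placed, R2C2 must be 1 to fit the 11 across and 4 down.
R1C2 = 4 − 1 = 3 completes the 4 down.
R2C1 = 11 − 9 = 2 completes the 11 across.
R1C1 = 18 − 12 = 6 completes the 18 across.

2, 1, 8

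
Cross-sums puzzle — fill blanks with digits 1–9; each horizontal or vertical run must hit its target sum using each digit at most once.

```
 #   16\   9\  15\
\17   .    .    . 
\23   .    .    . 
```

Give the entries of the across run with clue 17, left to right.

23 in 3 cells must be {6,8,9}; 16 in 2 cells must be {7,9}.
The 23 across and the 16 down share only 9, so R2C1 = 9.
R1C1 = 16 − 9 = 7 completes the 16 down.
Nothing is forced directly, so branch on R2C2, whose candidates are 6 or 8. If R2C2 = 6: then R1C2 would have to be in {1,2,4,6,8,9} for the 17 across but in {3} for the 9 down — contradiction. So R2C2 = 8.
R1C2 = 9 − 8 = 1 completes the 9 down.
R1C3 = 17 − 8 = 9 completes the 17 across.
R2C3 = 23 − 17 = 6 completes the 23 across.

7 1 9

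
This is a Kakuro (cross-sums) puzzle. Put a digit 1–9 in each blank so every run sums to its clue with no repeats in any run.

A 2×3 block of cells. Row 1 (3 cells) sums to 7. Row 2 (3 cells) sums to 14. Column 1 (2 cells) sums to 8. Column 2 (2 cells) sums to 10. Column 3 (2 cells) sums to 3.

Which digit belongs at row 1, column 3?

2

7 in 3 cells must be {1,2,4}; 3 in 2 cells must be {1,2}.
Nothing is forced directly, so branch on (1,1), whose candidates are 1 or 2. If (1,1) = 2: that forces (1,3) = 1, (2,1) = 6, after which (2,3) would have to be in {1,3,5,7} for the 14 across but in {2} for the 3 down — contradiction. So (1,1) = 1.
Given what's placed, (1,3) must be 2 to fit the 7 across and 3 down.
(2,1) = 8 − 1 = 7 completes the 8 down.
(2,3) = 3 − 2 = 1 completes the 3 down.
(1,2) = 7 − 3 = 4 completes the 7 across.
(2,2) = 14 − 8 = 6 completes the 14 across.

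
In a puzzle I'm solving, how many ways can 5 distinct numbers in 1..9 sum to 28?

9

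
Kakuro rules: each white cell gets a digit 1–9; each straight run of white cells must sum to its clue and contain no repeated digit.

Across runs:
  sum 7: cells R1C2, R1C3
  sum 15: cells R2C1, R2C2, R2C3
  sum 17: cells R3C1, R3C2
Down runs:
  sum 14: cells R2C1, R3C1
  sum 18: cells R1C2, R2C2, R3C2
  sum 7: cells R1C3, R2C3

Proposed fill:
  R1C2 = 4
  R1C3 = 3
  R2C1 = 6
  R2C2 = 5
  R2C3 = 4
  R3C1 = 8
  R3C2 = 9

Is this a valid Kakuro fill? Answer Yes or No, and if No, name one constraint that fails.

Across: 4+3=7; 6+5+4=15; 8+9=17. Down: 6+8=14; 4+5+9=18; 3+4=7. No digit repeats within any run.

Yes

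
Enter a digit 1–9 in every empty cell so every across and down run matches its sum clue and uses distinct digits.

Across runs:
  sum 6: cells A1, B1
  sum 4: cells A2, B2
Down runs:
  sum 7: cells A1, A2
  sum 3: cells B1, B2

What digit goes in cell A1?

4 in 2 cells must be {1,3}; 3 in 2 cells must be {1,2}.
The 4 across and the 3 down share only 1, so B2 = 1.
B1 = 3 − 1 = 2 completes the 3 down.
A2 = 4 − 1 = 3 completes the 4 across.
A1 = 6 − 2 = 4 completes the 6 across.

4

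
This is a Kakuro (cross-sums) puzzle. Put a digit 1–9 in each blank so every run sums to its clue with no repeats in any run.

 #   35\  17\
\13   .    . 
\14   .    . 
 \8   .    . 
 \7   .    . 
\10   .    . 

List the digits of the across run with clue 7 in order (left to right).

35 in 5 cells must be {5,6,7,8,9}.
Nothing is forced directly, so branch on R2C2, whose candidates are 5 or 6. If R2C2 = 6: that forces R1C2 = 5, R2C1 = 8, after which R1C1 would have to be in {8} for the 13 across but in {5,6,7,9} for the 35 down — contradiction. So R2C2 = 5.
Given what's placed, R1C2 must be 6 to fit the 13 across and 17 down.
R2C1 = 14 − 5 = 9 completes the 14 across.
R1C1 = 13 − 6 = 7 completes the 13 across.
No cell is forced outright now. R3C1 can only be 5 or 6 (the digits allowed by both its 8 across and its 35 down). If R3C1 = 6: that forces R3C2 = 2, R4C1 = 5, after which R4C2 would have to be in {2} for the 7 across but in {1,3} for the 17 down — contradiction. So R3C1 = 5.
R3C2 = 8 − 5 = 3 completes the 8 across.
Given what's placed, R4C1 must be 6 to fit the 7 across and 35 down.
R4C2 = 7 − 6 = 1 completes the 7 across.

6 1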